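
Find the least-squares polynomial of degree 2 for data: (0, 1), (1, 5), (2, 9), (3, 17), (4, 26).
6/5 + (11/5)x + x²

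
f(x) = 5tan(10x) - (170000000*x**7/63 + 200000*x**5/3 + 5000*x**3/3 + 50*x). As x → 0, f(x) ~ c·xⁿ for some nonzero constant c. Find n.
9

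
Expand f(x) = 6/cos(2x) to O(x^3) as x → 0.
6 + 12*x**2 + O(x**3)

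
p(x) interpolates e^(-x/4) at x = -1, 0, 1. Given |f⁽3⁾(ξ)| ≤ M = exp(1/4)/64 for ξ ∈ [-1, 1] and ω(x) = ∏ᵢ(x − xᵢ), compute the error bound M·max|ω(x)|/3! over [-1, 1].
sqrt(3)*exp(1/4)/1728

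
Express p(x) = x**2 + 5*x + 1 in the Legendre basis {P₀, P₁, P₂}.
(4/3)P₀ + (5)P₁ + (2/3)P₂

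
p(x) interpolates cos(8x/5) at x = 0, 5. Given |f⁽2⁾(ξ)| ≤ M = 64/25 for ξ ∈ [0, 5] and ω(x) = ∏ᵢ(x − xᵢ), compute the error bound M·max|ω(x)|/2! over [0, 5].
8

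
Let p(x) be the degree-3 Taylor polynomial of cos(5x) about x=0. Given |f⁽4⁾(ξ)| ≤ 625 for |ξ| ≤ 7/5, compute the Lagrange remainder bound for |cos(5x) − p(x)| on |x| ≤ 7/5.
2401/24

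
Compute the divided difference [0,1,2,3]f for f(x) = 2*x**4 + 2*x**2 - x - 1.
12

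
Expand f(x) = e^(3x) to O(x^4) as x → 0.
1 + 3*x + 9*x**2/2 + 9*x**3/2 + O(x**4)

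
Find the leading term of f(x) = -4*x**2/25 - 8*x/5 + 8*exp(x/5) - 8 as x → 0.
4*x**3/375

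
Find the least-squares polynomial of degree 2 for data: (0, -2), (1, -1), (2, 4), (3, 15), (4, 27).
-11/5 + (-3/5)x + (2)x²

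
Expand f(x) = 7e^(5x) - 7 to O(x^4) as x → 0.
35*x + 175*x**2/2 + 875*x**3/6 + O(x**4)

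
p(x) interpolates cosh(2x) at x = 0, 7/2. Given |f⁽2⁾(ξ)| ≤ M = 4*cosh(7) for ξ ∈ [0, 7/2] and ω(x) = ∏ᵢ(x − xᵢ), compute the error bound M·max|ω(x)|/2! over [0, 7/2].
49*cosh(7)/8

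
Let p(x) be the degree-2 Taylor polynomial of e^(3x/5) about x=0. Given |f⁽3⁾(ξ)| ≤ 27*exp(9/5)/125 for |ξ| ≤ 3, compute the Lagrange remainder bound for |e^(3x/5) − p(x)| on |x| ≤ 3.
243*exp(9/5)/250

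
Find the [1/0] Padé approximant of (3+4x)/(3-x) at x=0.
5*x/3 + 1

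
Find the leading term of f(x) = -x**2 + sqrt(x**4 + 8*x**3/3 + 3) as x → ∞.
4*x/3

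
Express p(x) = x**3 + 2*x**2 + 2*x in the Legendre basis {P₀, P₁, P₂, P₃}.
(2/3)P₀ + (13/5)P₁ + (4/3)P₂ + (2/5)P₃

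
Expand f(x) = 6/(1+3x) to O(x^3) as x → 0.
6 - 18*x + 54*x**2 + O(x**3)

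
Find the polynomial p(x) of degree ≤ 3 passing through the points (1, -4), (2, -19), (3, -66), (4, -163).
-3*x**3 + 2*x**2 - 3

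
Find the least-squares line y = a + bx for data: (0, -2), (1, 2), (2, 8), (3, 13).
a = -12/5, b = 51/10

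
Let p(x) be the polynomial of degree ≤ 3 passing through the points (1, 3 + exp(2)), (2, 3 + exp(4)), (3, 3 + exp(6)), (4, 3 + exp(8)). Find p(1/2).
-5*exp(8)/16 - 35*exp(4)/16 + 3 + 35*exp(2)/16 + 21*exp(6)/16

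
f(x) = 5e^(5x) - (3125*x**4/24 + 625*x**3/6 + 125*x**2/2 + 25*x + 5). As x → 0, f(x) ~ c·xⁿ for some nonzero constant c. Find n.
5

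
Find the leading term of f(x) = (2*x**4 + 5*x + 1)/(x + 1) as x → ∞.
2*x**3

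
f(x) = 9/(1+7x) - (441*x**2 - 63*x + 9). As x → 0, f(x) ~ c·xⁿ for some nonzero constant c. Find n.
3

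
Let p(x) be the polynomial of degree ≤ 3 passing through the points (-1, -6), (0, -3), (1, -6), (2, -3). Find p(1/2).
-9/2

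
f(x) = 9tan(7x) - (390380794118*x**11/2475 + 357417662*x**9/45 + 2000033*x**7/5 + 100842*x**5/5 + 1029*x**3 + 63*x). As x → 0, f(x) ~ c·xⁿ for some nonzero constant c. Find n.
13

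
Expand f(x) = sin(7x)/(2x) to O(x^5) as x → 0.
7/2 - 343*x**2/12 + 16807*x**4/240 + O(x**5)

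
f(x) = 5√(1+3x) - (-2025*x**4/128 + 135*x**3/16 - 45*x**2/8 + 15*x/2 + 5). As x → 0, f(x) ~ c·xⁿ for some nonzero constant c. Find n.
5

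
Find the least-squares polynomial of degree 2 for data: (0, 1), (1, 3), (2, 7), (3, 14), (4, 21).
6/7 + (97/70)x + (13/14)x²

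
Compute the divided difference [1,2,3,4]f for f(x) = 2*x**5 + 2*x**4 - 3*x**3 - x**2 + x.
147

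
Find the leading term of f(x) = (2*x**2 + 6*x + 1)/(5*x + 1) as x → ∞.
2*x/5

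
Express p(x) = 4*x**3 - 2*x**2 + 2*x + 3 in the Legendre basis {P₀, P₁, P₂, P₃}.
(7/3)P₀ + (22/5)P₁ + (-4/3)P₂ + (8/5)P₃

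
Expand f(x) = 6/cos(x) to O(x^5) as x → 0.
6 + 3*x**2 + 5*x**4/4 + O(x**5)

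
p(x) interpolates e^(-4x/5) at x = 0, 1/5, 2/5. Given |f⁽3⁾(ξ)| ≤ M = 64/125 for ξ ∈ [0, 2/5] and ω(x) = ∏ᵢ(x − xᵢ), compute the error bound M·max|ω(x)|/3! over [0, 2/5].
64*sqrt(3)/421875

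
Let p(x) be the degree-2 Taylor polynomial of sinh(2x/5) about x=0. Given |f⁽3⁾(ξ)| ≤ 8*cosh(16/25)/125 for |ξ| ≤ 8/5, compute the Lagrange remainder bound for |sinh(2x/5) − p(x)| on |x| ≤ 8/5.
2048*cosh(16/25)/46875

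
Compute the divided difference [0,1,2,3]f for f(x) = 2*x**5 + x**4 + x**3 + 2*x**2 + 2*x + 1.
57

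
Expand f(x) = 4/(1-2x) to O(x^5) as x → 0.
4 + 8*x + 16*x**2 + 32*x**3 + 64*x**4 + O(x**5)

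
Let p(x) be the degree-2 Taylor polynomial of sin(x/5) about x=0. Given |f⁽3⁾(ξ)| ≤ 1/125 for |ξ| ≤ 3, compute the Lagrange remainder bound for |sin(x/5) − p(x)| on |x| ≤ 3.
9/250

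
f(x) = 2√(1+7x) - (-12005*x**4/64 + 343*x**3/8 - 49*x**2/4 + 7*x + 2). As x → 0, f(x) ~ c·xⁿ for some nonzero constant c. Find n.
5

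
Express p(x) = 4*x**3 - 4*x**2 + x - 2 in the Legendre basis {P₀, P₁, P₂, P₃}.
(-10/3)P₀ + (17/5)P₁ + (-8/3)P₂ + (8/5)P₃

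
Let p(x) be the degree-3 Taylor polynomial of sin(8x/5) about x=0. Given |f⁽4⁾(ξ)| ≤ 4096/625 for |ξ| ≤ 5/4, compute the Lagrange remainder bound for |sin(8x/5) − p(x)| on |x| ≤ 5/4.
2/3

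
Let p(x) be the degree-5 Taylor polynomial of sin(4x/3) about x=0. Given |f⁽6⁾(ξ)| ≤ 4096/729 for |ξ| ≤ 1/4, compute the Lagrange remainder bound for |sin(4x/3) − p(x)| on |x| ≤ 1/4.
1/524880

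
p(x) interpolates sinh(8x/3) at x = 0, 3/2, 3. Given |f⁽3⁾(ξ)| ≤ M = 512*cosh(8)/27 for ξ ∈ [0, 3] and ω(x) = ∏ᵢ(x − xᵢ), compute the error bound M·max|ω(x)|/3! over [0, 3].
64*sqrt(3)*cosh(8)/27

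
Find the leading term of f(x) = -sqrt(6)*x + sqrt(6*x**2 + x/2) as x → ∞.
sqrt(6)/24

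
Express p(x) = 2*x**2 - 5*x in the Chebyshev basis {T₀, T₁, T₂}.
T₀ + (-5)T₁ + T₂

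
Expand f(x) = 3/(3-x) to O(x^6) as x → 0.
1 + x/3 + x**2/9 + x**3/27 + x**4/81 + x**5/243 + O(x**6)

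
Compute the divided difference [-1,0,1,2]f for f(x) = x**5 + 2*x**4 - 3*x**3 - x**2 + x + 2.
6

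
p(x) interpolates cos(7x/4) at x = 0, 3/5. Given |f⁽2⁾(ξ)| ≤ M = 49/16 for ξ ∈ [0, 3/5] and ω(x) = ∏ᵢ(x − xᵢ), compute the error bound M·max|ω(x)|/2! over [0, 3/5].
441/3200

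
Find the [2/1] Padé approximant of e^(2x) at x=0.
(2*x**2/3 + 4*x/3 + 1)/(1 - 2*x/3)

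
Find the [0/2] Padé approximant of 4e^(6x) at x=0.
4/(18*x**2 - 6*x + 1)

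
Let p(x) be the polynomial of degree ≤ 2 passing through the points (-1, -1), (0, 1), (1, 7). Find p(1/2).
7/2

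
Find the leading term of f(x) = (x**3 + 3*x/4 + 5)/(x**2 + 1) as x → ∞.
x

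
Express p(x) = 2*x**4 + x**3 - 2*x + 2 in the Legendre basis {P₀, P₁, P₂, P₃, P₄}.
(12/5)P₀ + (-7/5)P₁ + (8/7)P₂ + (2/5)P₃ + (16/35)P₄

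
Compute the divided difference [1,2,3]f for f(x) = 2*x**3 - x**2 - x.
11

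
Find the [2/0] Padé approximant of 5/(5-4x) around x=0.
16*x**2/25 + 4*x/5 + 1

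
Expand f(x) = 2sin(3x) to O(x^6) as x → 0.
6*x - 9*x**3 + 81*x**5/20 + O(x**6)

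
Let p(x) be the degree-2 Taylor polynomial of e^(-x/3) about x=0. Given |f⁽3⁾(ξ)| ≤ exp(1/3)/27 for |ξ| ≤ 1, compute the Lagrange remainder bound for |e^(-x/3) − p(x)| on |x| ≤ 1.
exp(1/3)/162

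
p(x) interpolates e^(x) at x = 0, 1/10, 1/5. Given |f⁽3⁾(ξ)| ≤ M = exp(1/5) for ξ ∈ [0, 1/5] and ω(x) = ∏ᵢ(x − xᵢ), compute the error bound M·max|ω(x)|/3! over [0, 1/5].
sqrt(3)*exp(1/5)/27000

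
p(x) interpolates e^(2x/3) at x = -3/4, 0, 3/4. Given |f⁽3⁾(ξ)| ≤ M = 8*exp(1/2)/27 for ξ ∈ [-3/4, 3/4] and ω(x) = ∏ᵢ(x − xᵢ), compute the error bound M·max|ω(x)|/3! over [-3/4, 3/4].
sqrt(3)*exp(1/2)/216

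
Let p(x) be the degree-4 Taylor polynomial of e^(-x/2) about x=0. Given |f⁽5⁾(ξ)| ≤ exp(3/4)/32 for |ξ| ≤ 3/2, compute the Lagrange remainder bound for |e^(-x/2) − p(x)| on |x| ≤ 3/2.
81*exp(3/4)/40960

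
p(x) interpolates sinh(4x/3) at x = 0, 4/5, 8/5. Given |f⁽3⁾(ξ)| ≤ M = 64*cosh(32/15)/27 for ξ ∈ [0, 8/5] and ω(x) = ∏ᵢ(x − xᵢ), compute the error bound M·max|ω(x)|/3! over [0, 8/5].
4096*sqrt(3)*cosh(32/15)/91125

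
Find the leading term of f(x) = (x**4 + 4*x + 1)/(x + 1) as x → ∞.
x**3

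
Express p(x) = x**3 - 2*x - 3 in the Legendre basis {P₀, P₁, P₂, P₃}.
(-3)P₀ + (-7/5)P₁ + (2/5)P₃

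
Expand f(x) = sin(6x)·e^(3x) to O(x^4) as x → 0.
6*x + 18*x**2 - 9*x**3 + O(x**4)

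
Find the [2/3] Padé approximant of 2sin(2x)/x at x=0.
(4 - 28*x**2/15)/(x**2/5 + 1)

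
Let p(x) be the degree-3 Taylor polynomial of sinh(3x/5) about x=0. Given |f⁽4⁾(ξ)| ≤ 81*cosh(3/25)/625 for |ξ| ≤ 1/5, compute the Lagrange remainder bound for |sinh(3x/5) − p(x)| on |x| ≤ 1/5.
27*cosh(3/25)/3125000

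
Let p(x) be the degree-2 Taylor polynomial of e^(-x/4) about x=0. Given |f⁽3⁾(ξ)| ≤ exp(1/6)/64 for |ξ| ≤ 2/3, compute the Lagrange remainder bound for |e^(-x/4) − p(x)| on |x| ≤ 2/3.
exp(1/6)/1296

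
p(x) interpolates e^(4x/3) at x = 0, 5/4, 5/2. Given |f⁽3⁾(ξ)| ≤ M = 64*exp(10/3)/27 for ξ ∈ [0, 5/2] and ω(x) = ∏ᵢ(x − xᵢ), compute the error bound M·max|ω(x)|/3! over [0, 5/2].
125*sqrt(3)*exp(10/3)/729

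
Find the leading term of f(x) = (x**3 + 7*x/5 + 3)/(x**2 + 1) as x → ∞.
x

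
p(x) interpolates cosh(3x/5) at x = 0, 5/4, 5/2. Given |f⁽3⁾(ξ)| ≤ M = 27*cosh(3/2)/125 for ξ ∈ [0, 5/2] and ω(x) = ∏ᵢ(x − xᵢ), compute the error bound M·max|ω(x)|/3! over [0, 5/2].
sqrt(3)*cosh(3/2)/64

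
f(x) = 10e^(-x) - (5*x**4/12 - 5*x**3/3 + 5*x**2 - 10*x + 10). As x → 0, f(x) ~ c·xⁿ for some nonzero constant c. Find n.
5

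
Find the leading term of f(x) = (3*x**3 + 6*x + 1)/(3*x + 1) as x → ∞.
x**2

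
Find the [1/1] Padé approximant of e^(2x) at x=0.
(x + 1)/(1 - x)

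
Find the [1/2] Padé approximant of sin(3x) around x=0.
3*x/(3*x**2/2 + 1)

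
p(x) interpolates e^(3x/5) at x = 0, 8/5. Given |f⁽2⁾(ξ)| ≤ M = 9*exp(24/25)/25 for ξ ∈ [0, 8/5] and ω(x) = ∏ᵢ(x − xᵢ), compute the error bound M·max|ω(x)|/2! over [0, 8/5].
72*exp(24/25)/625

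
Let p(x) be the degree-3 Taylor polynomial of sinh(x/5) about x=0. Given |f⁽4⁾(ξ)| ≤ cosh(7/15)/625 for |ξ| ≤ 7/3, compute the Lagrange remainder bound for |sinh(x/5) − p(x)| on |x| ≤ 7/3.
2401*cosh(7/15)/1215000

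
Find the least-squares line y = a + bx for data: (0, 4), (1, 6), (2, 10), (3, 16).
a = 3, b = 4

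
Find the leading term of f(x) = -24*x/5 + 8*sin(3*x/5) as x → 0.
-36*x**3/125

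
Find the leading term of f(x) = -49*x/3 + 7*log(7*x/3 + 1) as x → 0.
-343*x**2/18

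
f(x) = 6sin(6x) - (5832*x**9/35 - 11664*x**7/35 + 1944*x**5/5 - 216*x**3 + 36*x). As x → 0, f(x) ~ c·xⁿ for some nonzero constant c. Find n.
11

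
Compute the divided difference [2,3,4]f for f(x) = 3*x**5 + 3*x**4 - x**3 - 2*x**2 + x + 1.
1009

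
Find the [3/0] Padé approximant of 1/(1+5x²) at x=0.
1 - 5*x**2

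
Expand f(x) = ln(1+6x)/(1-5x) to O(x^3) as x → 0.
6*x + 12*x**2 + O(x**3)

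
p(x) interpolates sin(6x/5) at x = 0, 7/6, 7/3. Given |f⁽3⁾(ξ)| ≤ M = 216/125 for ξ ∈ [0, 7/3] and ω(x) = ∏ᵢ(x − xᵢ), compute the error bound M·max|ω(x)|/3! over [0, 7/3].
343*sqrt(3)/3375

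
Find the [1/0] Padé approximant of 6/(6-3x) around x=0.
x/2 + 1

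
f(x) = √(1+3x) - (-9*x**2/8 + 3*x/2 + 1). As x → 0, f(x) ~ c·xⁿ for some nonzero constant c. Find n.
3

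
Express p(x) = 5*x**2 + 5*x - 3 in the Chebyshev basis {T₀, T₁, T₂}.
(-1/2)T₀ + (5)T₁ + (5/2)T₂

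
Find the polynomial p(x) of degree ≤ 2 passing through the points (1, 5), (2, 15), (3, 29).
2*x**2 + 4*x - 1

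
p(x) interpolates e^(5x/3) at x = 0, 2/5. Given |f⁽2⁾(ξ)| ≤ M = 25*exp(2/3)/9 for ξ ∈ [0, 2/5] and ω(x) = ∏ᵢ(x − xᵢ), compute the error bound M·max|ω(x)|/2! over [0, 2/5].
exp(2/3)/18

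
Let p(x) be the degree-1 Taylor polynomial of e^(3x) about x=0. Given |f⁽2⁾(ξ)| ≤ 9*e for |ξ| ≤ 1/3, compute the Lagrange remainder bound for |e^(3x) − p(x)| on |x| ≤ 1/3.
e/2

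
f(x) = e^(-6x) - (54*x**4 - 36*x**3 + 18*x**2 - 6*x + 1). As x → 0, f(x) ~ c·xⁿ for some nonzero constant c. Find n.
5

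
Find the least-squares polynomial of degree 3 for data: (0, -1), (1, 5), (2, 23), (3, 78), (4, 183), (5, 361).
-53/63 + (817/189)x + (-146/63)x² + (86/27)x³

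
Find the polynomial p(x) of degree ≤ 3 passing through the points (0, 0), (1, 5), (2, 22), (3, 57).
x**3 + 3*x**2 + x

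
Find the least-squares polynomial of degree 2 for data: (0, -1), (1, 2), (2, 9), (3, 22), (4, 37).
-39/35 + (36/35)x + (15/7)x²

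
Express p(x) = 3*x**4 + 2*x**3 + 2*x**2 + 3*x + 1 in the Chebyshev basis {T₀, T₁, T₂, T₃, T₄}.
(25/8)T₀ + (9/2)T₁ + (5/2)T₂ + (1/2)T₃ + (3/8)T₄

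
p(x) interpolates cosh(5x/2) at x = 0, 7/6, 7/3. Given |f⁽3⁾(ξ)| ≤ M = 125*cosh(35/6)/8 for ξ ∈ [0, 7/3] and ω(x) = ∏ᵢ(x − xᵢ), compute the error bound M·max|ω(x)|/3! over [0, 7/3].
42875*sqrt(3)*cosh(35/6)/46656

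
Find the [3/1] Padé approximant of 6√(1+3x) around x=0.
(-81*x**3/32 + 81*x**2/8 + 81*x/4 + 6)/(15*x/8 + 1)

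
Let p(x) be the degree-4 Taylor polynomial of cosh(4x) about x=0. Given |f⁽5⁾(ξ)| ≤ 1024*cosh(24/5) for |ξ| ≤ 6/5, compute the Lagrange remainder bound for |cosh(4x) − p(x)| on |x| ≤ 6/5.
331776*cosh(24/5)/15625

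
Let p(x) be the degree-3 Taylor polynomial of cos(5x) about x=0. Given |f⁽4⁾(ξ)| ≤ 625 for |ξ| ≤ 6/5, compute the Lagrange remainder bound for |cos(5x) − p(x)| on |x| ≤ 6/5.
54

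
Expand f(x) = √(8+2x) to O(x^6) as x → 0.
2*sqrt(2) + sqrt(2)*x/4 - sqrt(2)*x**2/64 + sqrt(2)*x**3/512 - 5*sqrt(2)*x**4/16384 + 7*sqrt(2)*x**5/131072 + O(x**6)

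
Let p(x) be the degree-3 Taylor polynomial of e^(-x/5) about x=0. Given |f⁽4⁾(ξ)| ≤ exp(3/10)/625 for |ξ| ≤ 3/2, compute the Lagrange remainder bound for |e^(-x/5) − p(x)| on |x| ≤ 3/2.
27*exp(3/10)/80000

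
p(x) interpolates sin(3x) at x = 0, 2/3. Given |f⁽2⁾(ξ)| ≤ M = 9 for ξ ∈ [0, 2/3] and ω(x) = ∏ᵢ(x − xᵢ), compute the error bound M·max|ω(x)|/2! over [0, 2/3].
1/2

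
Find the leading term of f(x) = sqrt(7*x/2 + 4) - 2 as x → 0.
7*x/8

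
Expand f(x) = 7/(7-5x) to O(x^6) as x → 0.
1 + 5*x/7 + 25*x**2/49 + 125*x**3/343 + 625*x**4/2401 + 3125*x**5/16807 + O(x**6)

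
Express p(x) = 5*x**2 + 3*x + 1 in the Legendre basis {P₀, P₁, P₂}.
(8/3)P₀ + (3)P₁ + (10/3)P₂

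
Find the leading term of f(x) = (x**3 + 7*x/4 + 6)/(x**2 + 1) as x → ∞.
x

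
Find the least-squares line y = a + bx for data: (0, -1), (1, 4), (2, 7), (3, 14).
a = -6/5, b = 24/5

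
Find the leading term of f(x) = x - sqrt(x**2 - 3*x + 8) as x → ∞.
3/2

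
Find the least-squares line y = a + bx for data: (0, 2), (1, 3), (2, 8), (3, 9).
a = 8/5, b = 13/5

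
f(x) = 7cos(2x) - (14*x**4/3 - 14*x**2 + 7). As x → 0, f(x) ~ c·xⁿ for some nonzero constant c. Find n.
6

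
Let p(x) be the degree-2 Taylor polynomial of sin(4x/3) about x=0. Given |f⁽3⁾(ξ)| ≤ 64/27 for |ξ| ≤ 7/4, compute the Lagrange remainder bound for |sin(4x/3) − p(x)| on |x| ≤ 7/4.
343/162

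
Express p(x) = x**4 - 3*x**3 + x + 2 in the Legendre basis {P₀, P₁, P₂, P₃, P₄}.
(11/5)P₀ + (-4/5)P₁ + (4/7)P₂ + (-6/5)P₃ + (8/35)P₄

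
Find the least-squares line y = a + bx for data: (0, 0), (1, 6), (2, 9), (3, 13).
a = 7/10, b = 21/5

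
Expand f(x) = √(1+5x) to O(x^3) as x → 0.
1 + 5*x/2 - 25*x**2/8 + O(x**3)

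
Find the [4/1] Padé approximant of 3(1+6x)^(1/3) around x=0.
(16*x**4 - 64*x**3/5 + 72*x**2/5 + 96*x/5 + 3)/(22*x/5 + 1)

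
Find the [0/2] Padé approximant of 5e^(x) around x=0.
5/(x**2/2 - x + 1)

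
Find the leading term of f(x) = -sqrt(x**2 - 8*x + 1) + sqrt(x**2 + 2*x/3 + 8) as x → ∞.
13/3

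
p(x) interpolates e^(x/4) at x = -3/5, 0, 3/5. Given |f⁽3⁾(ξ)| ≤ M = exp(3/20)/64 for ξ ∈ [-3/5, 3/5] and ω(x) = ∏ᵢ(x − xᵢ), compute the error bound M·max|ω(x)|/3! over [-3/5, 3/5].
sqrt(3)*exp(3/20)/8000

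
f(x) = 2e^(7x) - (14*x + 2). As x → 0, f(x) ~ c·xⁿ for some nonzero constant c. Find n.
2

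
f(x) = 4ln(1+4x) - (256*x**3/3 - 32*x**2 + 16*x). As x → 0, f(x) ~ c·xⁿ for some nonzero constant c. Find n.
4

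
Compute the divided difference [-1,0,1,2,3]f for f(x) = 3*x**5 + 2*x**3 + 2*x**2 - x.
15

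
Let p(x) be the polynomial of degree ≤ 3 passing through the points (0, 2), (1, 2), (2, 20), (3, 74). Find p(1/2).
7/8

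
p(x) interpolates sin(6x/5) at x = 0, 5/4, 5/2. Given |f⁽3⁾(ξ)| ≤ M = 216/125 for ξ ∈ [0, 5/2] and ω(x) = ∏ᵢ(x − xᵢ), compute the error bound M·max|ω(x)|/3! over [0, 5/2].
sqrt(3)/8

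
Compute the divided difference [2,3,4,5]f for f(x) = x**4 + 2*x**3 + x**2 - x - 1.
16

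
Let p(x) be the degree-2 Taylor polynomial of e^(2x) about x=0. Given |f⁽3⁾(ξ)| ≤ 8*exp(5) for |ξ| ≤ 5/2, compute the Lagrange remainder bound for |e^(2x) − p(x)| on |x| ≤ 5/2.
125*exp(5)/6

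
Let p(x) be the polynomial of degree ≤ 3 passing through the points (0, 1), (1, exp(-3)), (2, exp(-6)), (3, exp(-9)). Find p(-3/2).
(-189*exp(6) - 35 + 135*exp(3) + 105*exp(9))*exp(-9)/16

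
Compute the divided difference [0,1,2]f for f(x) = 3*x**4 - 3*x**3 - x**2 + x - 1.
11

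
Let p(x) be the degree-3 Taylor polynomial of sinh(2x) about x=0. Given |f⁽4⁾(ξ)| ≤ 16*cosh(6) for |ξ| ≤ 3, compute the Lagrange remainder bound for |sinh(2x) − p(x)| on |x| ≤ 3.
54*cosh(6)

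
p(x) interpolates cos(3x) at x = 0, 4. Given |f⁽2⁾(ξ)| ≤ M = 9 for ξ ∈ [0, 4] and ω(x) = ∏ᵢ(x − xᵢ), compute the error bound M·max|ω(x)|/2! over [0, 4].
18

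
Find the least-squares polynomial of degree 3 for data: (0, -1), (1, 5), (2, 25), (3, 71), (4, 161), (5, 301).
-6/7 + (113/42)x + (5/7)x² + (13/6)x³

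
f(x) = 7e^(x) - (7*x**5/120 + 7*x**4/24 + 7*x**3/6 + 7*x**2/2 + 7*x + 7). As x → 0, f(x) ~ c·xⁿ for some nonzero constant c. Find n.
6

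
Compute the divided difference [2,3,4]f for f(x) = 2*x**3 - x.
18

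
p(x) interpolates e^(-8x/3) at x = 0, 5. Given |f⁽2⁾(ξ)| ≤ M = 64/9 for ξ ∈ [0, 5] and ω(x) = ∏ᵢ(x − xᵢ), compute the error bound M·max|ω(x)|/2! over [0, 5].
200/9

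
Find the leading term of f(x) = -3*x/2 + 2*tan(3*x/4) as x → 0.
9*x**3/32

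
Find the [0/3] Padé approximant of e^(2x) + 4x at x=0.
1/(-580*x**3/3 + 34*x**2 - 6*x + 1)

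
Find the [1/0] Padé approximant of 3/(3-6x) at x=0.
2*x + 1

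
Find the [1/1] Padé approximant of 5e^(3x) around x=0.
(15*x/2 + 5)/(1 - 3*x/2)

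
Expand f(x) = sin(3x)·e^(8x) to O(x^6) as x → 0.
3*x + 24*x**2 + 183*x**3/2 + 220*x**4 + 14801*x**5/40 + O(x**6)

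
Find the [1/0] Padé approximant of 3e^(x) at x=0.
3*x + 3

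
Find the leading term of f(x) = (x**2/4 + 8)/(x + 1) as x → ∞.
x/4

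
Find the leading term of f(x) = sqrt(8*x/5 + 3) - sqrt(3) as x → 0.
4*sqrt(3)*x/15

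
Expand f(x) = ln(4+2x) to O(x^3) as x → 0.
log(4) + x/2 - x**2/8 + O(x**3)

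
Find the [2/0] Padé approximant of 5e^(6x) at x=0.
90*x**2 + 30*x + 5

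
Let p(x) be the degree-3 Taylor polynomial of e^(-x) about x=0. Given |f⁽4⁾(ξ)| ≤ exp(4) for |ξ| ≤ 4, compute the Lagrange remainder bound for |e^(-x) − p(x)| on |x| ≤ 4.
32*exp(4)/3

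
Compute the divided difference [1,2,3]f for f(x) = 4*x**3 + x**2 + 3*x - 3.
25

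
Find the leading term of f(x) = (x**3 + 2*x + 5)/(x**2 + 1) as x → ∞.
x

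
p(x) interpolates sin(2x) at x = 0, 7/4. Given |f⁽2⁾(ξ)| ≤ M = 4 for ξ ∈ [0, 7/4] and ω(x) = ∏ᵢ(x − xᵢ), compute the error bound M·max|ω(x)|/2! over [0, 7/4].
49/32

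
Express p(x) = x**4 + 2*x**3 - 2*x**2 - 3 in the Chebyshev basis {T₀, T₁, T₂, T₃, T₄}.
(-29/8)T₀ + (3/2)T₁ + (-1/2)T₂ + (1/2)T₃ + (1/8)T₄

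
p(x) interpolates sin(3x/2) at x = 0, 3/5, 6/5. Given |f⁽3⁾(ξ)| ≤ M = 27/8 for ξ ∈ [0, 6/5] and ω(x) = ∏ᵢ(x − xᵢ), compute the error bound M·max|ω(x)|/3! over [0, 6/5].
27*sqrt(3)/1000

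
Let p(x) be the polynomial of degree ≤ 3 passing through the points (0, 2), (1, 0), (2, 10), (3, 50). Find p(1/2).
5/8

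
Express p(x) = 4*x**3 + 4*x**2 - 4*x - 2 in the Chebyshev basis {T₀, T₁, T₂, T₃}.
-T₁ + (2)T₂ + T₃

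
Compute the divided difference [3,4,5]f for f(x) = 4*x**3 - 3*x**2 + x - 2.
45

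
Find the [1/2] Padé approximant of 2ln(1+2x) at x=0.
4*x/(-x**2/3 + x + 1)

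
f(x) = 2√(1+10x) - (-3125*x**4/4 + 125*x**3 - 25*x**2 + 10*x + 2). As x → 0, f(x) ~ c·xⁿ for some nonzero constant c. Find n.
5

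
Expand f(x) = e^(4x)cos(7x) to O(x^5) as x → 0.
1 + 4*x - 33*x**2/2 - 262*x**3/3 - 2047*x**4/24 + O(x**5)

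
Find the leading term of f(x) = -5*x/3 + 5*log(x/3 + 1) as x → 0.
-5*x**2/18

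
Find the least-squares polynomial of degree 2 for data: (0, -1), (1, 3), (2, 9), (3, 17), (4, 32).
-4/7 + (8/7)x + (12/7)x²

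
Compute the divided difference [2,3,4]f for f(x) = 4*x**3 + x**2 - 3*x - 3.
37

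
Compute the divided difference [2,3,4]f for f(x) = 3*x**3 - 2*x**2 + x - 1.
25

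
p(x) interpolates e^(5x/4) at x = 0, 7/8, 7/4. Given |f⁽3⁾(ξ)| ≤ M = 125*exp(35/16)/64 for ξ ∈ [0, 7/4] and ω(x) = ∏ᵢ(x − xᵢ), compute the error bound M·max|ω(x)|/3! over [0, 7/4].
42875*sqrt(3)*exp(35/16)/884736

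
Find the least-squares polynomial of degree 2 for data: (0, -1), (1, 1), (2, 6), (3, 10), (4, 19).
-33/35 + (83/70)x + (13/14)x²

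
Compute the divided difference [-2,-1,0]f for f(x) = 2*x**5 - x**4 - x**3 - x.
-34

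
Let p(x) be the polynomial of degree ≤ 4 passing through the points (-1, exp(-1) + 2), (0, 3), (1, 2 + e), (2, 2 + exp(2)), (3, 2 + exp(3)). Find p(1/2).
(-5 + e*(-20*exp(2) + 3*exp(3) + 90*e + 316))*exp(-1)/128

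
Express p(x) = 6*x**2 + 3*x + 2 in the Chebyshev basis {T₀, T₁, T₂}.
(5)T₀ + (3)T₁ + (3)T₂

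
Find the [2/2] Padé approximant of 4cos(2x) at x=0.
(4 - 20*x**2/3)/(x**2/3 + 1)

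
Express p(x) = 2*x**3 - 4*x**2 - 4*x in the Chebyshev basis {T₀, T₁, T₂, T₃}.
(-2)T₀ + (-5/2)T₁ + (-2)T₂ + (1/2)T₃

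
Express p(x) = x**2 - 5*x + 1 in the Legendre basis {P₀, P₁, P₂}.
(4/3)P₀ + (-5)P₁ + (2/3)P₂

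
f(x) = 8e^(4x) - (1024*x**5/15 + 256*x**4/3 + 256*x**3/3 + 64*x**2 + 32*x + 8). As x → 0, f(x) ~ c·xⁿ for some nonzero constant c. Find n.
6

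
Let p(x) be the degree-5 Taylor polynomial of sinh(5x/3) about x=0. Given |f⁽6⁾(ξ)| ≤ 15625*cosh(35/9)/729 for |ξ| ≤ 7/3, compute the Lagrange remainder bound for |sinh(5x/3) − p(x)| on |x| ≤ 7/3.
367653125*cosh(35/9)/76527504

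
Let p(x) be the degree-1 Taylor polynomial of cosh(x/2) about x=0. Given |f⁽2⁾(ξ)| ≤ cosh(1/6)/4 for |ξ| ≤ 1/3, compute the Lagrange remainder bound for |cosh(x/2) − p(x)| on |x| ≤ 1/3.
cosh(1/6)/72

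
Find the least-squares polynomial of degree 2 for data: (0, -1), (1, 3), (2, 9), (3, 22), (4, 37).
-6/7 + (17/14)x + (29/14)x²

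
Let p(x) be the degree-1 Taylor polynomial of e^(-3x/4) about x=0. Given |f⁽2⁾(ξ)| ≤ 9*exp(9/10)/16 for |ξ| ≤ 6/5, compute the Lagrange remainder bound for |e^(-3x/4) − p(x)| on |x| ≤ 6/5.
81*exp(9/10)/200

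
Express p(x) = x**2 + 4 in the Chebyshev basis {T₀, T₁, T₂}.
(9/2)T₀ + (1/2)T₂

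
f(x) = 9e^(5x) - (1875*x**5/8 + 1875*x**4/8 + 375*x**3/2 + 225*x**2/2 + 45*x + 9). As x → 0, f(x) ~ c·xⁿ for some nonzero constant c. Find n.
6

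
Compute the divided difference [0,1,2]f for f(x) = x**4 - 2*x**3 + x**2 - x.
2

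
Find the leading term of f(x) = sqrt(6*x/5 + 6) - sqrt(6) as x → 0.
sqrt(6)*x/10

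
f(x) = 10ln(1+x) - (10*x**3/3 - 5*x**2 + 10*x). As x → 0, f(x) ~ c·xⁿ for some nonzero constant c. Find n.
4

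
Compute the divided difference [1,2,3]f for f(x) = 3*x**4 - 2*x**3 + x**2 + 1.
64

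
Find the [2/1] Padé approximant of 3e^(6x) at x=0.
(18*x**2 + 12*x + 3)/(1 - 2*x)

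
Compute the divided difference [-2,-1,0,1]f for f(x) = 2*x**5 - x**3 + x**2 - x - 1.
9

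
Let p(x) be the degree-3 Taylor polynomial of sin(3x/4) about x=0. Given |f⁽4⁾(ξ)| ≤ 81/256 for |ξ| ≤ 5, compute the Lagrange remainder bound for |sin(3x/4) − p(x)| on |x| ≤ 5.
16875/2048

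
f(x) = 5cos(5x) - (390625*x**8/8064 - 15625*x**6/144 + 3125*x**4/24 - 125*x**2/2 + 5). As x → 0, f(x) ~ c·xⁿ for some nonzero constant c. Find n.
10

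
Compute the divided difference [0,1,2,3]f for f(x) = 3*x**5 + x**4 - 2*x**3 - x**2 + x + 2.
79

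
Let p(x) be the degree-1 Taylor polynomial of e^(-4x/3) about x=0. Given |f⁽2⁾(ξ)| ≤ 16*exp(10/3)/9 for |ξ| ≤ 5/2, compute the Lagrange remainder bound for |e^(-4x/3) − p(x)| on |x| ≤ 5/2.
50*exp(10/3)/9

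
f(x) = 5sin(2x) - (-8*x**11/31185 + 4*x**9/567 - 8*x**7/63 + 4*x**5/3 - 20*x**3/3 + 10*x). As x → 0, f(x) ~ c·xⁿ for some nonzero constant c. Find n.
13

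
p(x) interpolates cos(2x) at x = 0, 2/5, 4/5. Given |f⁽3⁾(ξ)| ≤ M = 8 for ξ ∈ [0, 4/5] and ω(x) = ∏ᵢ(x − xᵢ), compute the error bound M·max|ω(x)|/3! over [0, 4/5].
64*sqrt(3)/3375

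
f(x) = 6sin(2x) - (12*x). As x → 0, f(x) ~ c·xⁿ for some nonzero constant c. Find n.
3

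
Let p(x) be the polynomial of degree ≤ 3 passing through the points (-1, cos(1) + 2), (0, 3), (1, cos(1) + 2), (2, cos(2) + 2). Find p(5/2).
-5*cos(1)/2 + 35*cos(2)/16 + 53/16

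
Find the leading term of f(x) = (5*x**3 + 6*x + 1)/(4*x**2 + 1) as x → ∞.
5*x/4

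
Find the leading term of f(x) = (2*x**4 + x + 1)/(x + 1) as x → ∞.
2*x**3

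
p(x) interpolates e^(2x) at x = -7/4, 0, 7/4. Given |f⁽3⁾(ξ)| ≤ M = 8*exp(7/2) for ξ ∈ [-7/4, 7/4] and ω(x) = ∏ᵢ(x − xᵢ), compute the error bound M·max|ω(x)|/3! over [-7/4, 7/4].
343*sqrt(3)*exp(7/2)/216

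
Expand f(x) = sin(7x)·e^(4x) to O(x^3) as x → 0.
7*x + 28*x**2 + O(x**3)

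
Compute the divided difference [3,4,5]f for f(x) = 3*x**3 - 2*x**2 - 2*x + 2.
34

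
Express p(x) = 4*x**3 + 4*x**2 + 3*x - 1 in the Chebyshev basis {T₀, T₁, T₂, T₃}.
T₀ + (6)T₁ + (2)T₂ + T₃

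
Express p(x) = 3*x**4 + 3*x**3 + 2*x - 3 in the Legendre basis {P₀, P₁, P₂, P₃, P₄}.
(-12/5)P₀ + (19/5)P₁ + (12/7)P₂ + (6/5)P₃ + (24/35)P₄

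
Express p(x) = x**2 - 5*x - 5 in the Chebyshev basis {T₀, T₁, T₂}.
(-9/2)T₀ + (-5)T₁ + (1/2)T₂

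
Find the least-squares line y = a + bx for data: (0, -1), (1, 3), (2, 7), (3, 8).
a = -2/5, b = 31/10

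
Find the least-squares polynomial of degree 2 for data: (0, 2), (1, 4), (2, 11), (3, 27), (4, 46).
68/35 + (-83/70)x + (43/14)x²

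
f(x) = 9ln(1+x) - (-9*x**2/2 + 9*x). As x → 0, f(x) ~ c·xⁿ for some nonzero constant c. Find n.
3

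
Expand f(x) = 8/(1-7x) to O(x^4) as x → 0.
8 + 56*x + 392*x**2 + 2744*x**3 + O(x**4)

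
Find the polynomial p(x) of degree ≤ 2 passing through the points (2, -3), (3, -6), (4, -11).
-x**2 + 2*x - 3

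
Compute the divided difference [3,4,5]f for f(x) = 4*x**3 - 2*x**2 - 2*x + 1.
46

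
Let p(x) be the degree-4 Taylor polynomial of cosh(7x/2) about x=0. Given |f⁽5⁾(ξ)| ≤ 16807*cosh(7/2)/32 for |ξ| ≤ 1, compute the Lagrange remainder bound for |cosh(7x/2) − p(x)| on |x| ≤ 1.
16807*cosh(7/2)/3840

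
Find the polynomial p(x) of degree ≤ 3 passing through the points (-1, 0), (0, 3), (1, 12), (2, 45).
3*x**3 + 3*x**2 + 3*x + 3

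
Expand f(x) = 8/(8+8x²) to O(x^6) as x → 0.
1 - x**2 + x**4 + O(x**6)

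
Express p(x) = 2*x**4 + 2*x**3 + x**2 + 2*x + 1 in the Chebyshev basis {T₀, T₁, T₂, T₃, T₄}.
(9/4)T₀ + (7/2)T₁ + (3/2)T₂ + (1/2)T₃ + (1/4)T₄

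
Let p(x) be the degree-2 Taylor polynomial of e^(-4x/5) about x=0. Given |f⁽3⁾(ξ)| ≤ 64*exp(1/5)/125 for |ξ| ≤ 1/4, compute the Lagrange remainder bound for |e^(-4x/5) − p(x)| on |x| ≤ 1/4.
exp(1/5)/750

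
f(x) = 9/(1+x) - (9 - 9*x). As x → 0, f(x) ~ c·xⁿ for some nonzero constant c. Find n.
2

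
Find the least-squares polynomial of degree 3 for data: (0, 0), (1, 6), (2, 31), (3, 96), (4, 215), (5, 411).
-1/126 + (1669/756)x + (157/252)x² + (83/27)x³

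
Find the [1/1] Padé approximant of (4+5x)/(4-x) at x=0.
(5*x/4 + 1)/(1 - x/4)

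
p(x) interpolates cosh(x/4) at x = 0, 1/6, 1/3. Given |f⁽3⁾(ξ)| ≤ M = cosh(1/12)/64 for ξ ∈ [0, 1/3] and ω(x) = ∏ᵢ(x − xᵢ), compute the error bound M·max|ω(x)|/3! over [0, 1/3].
sqrt(3)*cosh(1/12)/373248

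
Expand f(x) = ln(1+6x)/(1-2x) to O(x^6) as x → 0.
6*x - 6*x**2 + 60*x**3 - 204*x**4 + 5736*x**5/5 + O(x**6)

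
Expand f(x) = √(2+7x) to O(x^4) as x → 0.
sqrt(2) + 7*sqrt(2)*x/4 - 49*sqrt(2)*x**2/32 + 343*sqrt(2)*x**3/128 + O(x**4)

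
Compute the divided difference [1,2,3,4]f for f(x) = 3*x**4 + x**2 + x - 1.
30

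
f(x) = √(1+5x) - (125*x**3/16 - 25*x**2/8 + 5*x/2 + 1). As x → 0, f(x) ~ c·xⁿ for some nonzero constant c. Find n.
4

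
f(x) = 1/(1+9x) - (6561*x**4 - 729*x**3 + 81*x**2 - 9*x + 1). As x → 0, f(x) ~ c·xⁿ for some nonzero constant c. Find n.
5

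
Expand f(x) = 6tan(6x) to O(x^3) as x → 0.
36*x + O(x**3)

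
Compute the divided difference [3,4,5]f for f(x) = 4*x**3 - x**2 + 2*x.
47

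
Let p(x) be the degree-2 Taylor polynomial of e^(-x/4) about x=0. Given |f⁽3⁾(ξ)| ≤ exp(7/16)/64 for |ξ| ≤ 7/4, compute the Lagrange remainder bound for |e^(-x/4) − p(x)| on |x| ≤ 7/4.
343*exp(7/16)/24576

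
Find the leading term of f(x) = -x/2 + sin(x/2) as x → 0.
-x**3/48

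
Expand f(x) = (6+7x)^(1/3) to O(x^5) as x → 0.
6**(1/3) + 7*6**(1/3)*x/18 - 49*6**(1/3)*x**2/324 + 1715*6**(1/3)*x**3/17496 - 12005*6**(1/3)*x**4/157464 + O(x**5)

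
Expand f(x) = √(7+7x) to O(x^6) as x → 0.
sqrt(7) + sqrt(7)*x/2 - sqrt(7)*x**2/8 + sqrt(7)*x**3/16 - 5*sqrt(7)*x**4/128 + 7*sqrt(7)*x**5/256 + O(x**6)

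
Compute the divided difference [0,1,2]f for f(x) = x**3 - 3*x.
3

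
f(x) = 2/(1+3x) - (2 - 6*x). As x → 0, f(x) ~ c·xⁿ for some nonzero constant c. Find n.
2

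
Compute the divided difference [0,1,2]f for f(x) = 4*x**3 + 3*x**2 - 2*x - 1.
15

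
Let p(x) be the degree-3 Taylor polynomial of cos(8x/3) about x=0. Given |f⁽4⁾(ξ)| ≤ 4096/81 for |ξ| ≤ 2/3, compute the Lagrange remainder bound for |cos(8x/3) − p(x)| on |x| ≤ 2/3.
8192/19683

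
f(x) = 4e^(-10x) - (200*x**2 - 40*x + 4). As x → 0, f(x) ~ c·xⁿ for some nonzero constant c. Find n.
3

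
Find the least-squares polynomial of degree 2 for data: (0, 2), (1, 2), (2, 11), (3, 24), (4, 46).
13/7 + (-19/7)x + (24/7)x²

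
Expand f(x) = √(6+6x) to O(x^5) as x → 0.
sqrt(6) + sqrt(6)*x/2 - sqrt(6)*x**2/8 + sqrt(6)*x**3/16 - 5*sqrt(6)*x**4/128 + O(x**5)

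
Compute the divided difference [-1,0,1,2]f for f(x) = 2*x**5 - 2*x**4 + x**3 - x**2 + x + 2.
7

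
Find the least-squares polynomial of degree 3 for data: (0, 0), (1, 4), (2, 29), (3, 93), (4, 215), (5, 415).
-1/14 + (37/84)x + (19/28)x² + (19/6)x³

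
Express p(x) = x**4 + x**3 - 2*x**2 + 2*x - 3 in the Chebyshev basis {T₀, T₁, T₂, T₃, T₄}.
(-29/8)T₀ + (11/4)T₁ + (-1/2)T₂ + (1/4)T₃ + (1/8)T₄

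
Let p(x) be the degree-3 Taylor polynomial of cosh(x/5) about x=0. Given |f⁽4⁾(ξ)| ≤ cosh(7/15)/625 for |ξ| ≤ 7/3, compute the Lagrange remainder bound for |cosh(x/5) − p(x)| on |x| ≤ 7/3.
2401*cosh(7/15)/1215000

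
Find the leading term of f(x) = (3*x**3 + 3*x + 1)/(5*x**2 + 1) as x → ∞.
3*x/5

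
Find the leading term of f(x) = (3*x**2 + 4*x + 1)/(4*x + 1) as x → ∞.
3*x/4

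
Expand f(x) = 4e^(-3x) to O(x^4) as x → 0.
4 - 12*x + 18*x**2 - 18*x**3 + O(x**4)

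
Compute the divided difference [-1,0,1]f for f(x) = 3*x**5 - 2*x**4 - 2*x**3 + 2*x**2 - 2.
0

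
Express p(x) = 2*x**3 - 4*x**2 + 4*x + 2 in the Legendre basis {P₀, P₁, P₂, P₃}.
(2/3)P₀ + (26/5)P₁ + (-8/3)P₂ + (4/5)P₃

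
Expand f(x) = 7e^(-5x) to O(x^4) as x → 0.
7 - 35*x + 175*x**2/2 - 875*x**3/6 + O(x**4)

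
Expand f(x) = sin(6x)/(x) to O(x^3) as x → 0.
6 - 36*x**2 + O(x**3)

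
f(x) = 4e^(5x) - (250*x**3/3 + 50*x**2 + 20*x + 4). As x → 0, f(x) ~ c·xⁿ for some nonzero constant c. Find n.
4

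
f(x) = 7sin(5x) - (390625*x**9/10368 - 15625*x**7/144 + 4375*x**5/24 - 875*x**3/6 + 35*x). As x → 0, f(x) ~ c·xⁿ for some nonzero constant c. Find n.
11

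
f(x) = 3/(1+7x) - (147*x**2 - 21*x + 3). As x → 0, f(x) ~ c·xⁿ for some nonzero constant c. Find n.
3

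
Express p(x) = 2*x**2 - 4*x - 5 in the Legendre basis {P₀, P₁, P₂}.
(-13/3)P₀ + (-4)P₁ + (4/3)P₂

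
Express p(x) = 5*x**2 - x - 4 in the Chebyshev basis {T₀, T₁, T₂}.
(-3/2)T₀ - T₁ + (5/2)T₂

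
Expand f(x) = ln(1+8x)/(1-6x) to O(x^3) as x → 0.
8*x + 16*x**2 + O(x**3)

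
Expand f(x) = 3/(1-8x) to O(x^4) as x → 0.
3 + 24*x + 192*x**2 + 1536*x**3 + O(x**4)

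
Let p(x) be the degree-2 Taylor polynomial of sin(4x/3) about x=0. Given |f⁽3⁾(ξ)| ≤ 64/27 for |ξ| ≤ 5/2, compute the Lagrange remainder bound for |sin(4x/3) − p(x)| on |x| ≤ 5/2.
500/81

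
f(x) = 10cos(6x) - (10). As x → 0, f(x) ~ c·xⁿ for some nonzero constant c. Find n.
2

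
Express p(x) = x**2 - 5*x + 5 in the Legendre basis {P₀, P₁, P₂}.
(16/3)P₀ + (-5)P₁ + (2/3)P₂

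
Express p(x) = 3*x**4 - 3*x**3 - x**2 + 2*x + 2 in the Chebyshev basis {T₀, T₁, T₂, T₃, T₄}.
(21/8)T₀ + (-1/4)T₁ + T₂ + (-3/4)T₃ + (3/8)T₄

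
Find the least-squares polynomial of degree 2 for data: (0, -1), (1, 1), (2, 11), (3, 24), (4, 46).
-37/35 + (-41/70)x + (43/14)x²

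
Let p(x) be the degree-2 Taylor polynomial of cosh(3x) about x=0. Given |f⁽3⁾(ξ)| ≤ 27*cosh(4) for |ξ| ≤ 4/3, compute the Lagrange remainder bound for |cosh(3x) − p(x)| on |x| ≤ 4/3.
32*cosh(4)/3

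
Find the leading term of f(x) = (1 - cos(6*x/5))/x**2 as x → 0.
18/25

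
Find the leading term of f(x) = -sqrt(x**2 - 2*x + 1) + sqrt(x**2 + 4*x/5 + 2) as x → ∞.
7/5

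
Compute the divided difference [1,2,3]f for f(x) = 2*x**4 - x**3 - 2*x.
44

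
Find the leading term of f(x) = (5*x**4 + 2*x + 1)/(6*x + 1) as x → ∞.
5*x**3/6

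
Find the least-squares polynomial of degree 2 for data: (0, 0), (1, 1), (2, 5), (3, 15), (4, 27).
(-6/5)x + (2)x²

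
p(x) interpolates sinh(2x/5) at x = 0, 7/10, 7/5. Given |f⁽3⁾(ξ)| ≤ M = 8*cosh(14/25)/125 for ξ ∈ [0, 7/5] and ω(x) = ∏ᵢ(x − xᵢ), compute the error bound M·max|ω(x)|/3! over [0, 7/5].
343*sqrt(3)*cosh(14/25)/421875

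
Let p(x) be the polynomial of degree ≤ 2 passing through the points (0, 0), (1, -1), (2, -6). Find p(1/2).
0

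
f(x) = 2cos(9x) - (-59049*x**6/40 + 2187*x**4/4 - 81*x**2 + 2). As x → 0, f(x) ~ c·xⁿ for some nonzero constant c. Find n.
8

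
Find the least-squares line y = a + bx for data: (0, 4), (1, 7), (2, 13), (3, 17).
a = 7/2, b = 9/2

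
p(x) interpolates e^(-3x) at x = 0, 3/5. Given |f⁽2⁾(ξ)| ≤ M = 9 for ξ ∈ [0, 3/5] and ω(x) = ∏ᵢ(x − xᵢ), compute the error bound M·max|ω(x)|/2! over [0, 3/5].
81/200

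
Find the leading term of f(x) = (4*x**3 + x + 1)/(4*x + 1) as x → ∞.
x**2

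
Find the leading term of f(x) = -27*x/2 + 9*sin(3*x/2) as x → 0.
-81*x**3/16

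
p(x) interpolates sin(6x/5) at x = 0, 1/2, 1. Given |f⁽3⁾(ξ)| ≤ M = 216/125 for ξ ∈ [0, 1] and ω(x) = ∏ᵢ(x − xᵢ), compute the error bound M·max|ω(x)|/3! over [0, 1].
sqrt(3)/125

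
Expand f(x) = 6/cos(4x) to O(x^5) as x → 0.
6 + 48*x**2 + 320*x**4 + O(x**5)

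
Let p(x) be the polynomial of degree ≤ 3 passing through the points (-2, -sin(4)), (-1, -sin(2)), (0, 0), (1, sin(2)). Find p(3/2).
5*sin(4)/16 + 7*sin(2)/8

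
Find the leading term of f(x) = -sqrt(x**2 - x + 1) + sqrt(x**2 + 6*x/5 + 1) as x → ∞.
11/10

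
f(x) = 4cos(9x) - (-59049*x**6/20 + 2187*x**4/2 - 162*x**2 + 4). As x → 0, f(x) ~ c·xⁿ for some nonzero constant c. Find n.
8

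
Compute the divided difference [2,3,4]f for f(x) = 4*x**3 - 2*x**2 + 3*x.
34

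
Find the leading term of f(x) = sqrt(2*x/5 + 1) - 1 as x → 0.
x/5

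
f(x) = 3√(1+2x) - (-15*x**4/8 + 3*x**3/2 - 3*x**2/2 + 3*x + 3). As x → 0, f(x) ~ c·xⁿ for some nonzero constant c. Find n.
5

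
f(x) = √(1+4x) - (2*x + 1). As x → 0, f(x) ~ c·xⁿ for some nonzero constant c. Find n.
2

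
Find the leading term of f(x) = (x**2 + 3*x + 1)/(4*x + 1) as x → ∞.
x/4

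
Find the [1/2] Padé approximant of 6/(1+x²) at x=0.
6/(x**2 + 1)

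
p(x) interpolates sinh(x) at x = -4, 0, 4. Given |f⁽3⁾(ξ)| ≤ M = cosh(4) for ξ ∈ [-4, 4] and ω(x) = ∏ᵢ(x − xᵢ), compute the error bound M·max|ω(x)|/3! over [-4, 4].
64*sqrt(3)*cosh(4)/27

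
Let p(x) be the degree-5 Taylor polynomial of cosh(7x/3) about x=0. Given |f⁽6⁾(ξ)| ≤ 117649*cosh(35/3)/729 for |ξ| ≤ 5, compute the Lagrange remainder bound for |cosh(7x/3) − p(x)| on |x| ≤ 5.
367653125*cosh(35/3)/104976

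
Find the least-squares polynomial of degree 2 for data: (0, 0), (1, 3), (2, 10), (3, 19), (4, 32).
-2/35 + (12/7)x + (11/7)x²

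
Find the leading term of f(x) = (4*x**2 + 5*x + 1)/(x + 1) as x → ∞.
4*x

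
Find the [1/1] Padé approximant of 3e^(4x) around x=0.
(6*x + 3)/(1 - 2*x)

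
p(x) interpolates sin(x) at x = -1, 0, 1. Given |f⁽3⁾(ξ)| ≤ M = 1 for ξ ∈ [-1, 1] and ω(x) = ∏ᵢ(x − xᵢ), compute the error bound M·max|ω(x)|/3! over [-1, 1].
sqrt(3)/27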